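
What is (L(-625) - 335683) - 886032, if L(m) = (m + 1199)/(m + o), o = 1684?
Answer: -1293795611/1059 ≈ -1.2217e+6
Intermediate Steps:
L(m) = (1199 + m)/(1684 + m) (L(m) = (m + 1199)/(m + 1684) = (1199 + m)/(1684 + m))
(L(-625) - 335683) - 886032 = ((1199 - 625)/(1684 - 625) - 335683) - 886032 = (574/1059 - 335683) - 886032 = -355487723/1059 - 886032 = -1293795611/1059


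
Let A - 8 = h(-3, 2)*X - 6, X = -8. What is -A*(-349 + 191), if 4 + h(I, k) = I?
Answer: 9164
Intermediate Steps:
h(I, k) = -4 + I
A = 58 (A = 8 + ((-4 - 3)*(-8) - 6) = 8 + (-7*(-8) - 6) = 8 + (56 - 6) = 8 + 50 = 58)
-A*(-349 + 191) = -58*(-349 + 191) = -58*(-158) = -1*(-9164) = 9164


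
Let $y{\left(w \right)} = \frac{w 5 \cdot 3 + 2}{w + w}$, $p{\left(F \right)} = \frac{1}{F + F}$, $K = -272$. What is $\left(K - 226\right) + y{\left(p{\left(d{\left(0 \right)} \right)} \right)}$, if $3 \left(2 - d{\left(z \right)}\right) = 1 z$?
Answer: $- \frac{973}{2} \approx -486.5$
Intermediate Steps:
$d{\left(z \right)} = 2 - \frac{z}{3}$ ($d{\left(z \right)} = 2 - \frac{1 z}{3} = 2 - \frac{z}{3}$)
$p{\left(F \right)} = \frac{1}{2 F}$
$y{\left(w \right)} = \frac{2 + 15 w}{2 w}$ ($y{\left(w \right)} = \frac{5 w 3 + 2}{2 w} = \left(15 w + 2\right) \frac{1}{2 w} = \left(2 + 15 w\right) \frac{1}{2 w} = \frac{2 + 15 w}{2 w}$)
$\left(K - 226\right) + y{\left(p{\left(d{\left(0 \right)} \right)} \right)} = \left(-272 - 226\right) + \left(\frac{15}{2} + \frac{1}{\frac{1}{2} \frac{1}{2 - 0}}\right) = -498 + \left(\frac{15}{2} + \frac{1}{\frac{1}{2} \frac{1}{2 + 0}}\right) = -498 + \left(\frac{15}{2} + \frac{1}{\frac{1}{2} \cdot \frac{1}{2}}\right) = -498 + \left(\frac{15}{2} + \frac{1}{\frac{1}{4}}\right) = -498 + \left(\frac{15}{2} + 4\right) = -498 + \frac{23}{2} = - \frac{973}{2}$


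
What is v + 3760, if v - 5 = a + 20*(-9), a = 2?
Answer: 3587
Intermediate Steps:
v = -173 (v = 5 + (2 + 20*(-9)) = 5 + (2 - 180) = 5 - 178 = -173)
v + 3760 = -173 + 3760 = 3587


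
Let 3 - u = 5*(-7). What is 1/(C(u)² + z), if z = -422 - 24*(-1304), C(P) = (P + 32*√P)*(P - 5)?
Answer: 21989279/833785522514306 - 662112*√38/416892761257153 ≈ 1.6582e-8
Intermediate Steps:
u = 38 (u = 3 - 5*(-7) = 3 - 1*(-35) = 3 + 35 = 38)
C(P) = (-5 + P)*(P + 32*√P) (C(P) = (P + 32*√P)*(-5 + P) = (-5 + P)*(P + 32*√P))
z = 30874 (z = -422 + 31296 = 30874)
1/(C(u)² + z) = 1/((38² - 160*√38 - 5*38 + 32*38^(3/2))² + 30874) = 1/((1444 - 160*√38 - 190 + 32*(38*√38))² + 30874) = 1/((1444 - 160*√38 - 190 + 1216*√38)² + 30874) = 1/((1254 + 1056*√38)² + 30874) = 1/(30874 + (1254 + 1056*√38)²)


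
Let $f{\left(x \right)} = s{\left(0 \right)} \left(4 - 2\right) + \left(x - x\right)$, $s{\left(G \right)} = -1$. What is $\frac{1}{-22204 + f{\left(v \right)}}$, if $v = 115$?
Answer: $- \frac{1}{22206} \approx -4.5033 \cdot 10^{-5}$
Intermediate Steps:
$f{\left(x \right)} = -2$ ($f{\left(x \right)} = - (4 - 2) + \left(x - x\right) = - (4 - 2) + 0 = \left(-1\right) 2 + 0 = -2 + 0 = -2$)
$\frac{1}{-22204 + f{\left(v \right)}} = \frac{1}{-22204 - 2} = \frac{1}{-22206} = - \frac{1}{22206}$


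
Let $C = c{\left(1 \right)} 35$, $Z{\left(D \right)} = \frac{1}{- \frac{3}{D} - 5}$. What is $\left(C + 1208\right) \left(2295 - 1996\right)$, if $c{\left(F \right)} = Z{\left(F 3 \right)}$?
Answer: $\frac{2156687}{6} \approx 3.5945 \cdot 10^{5}$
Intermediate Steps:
$Z{\left(D \right)} = \frac{1}{-5 - \frac{3}{D}}$
$c{\left(F \right)} = - \frac{3 F}{3 + 15 F}$ ($c{\left(F \right)} = - \frac{F 3}{3 + 5 F 3} = - \frac{3 F}{3 + 5 \cdot 3 F} = - \frac{3 F}{3 + 15 F}$)
$C = - \frac{35}{6}$ ($C = \left(-1\right) 1 \frac{1}{1 + 5 \cdot 1} \cdot 35 = \left(-1\right) 1 \frac{1}{1 + 5} \cdot 35 = \left(-1\right) 1 \cdot \frac{1}{6} \cdot 35 = \left(- \frac{1}{6}\right) 35 = - \frac{35}{6} \approx -5.8333$)
$\left(C + 1208\right) \left(2295 - 1996\right) = \left(- \frac{35}{6} + 1208\right) \left(2295 - 1996\right) = \frac{7213}{6} \cdot 299 = \frac{2156687}{6}$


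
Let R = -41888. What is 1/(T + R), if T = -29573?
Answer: -1/71461 ≈ -1.3994e-5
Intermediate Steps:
1/(T + R) = 1/(-29573 - 41888) = 1/(-71461) = -1/71461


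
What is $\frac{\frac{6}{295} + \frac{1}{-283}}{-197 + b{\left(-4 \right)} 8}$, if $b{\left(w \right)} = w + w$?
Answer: $- \frac{1403}{21789585} \approx -6.4389 \cdot 10^{-5}$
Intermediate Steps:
$b{\left(w \right)} = 2 w$
$\frac{\frac{6}{295} + \frac{1}{-283}}{-197 + b{\left(-4 \right)} 8} = \frac{\frac{6}{295} + \frac{1}{-283}}{-197 + 2 \left(-4\right) 8} = \frac{6 \cdot \frac{1}{295} - \frac{1}{283}}{-197 - 64} = \frac{\frac{6}{295} - \frac{1}{283}}{-197 - 64} = \frac{1403}{83485 \left(-261\right)} = \frac{1403}{83485} \left(- \frac{1}{261}\right) = - \frac{1403}{21789585}$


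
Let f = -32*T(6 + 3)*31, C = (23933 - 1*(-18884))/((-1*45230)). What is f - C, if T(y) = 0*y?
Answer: 42817/45230 ≈ 0.94665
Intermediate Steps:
C = -42817/45230 (C = (23933 + 18884)/(-45230) = 42817*(-1/45230) = -42817/45230 ≈ -0.94665)
T(y) = 0
f = 0 (f = -32*0*31 = 0*31 = 0)
f - C = 0 - 1*(-42817/45230) = 0 + 42817/45230 = 42817/45230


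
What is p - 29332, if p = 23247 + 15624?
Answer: 9539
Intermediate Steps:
p = 38871
p - 29332 = 38871 - 29332 = 9539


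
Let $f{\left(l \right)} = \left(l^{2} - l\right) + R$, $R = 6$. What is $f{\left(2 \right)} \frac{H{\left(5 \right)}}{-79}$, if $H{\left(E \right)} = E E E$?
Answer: $- \frac{1000}{79} \approx -12.658$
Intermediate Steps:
$H{\left(E \right)} = E^{3}$ ($H{\left(E \right)} = E^{2} E = E^{3}$)
$f{\left(l \right)} = 6 + l^{2} - l$ ($f{\left(l \right)} = \left(l^{2} - l\right) + 6 = 6 + l^{2} - l$)
$f{\left(2 \right)} \frac{H{\left(5 \right)}}{-79} = \left(6 + 2^{2} - 2\right) \frac{5^{3}}{-79} = \left(6 + 4 - 2\right) 125 \left(- \frac{1}{79}\right) = 8 \left(- \frac{125}{79}\right) = - \frac{1000}{79}$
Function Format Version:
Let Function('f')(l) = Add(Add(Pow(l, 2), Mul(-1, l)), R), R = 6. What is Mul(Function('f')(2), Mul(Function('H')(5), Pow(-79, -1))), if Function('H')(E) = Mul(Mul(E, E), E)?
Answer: Rational(-1000, 79) ≈ -12.658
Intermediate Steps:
Function('H')(E) = Pow(E, 3) (Function('H')(E) = Mul(Pow(E, 2), E) = Pow(E, 3))
Function('f')(l) = Add(6, Pow(l, 2), Mul(-1, l)) (Function('f')(l) = Add(Add(Pow(l, 2), Mul(-1, l)), 6) = Add(6, Pow(l, 2), Mul(-1, l)))
Mul(Function('f')(2), Mul(Function('H')(5), Pow(-79, -1))) = Mul(Add(6, Pow(2, 2), Mul(-1, 2)), Mul(Pow(5, 3), Pow(-79, -1))) = Mul(Add(6, 4, -2), Mul(125, Rational(-1, 79))) = Mul(8, Rational(-125, 79)) = Rational(-1000, 79)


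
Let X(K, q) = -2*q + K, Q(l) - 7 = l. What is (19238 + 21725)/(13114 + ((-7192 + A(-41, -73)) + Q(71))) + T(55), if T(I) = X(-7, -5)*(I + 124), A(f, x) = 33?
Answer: 3280684/6033 ≈ 543.79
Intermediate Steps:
Q(l) = 7 + l
X(K, q) = K - 2*q
T(I) = 372 + 3*I (T(I) = (-7 - 2*(-5))*(I + 124) = (-7 + 10)*(124 + I) = 3*(124 + I) = 372 + 3*I)
(19238 + 21725)/(13114 + ((-7192 + A(-41, -73)) + Q(71))) + T(55) = (19238 + 21725)/(13114 + ((-7192 + 33) + (7 + 71))) + (372 + 3*55) = 40963/(13114 + (-7159 + 78)) + (372 + 165) = 40963/(13114 - 7081) + 537 = 40963/6033 + 537 = 3280684/6033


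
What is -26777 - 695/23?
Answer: -616566/23 ≈ -26807.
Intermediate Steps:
-26777 - 695/23 = -616566/23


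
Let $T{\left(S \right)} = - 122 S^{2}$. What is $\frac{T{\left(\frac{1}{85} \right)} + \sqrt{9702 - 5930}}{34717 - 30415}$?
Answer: $- \frac{61}{15540975} + \frac{\sqrt{943}}{2151} \approx 0.014272$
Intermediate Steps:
$\frac{T{\left(\frac{1}{85} \right)} + \sqrt{9702 - 5930}}{34717 - 30415} = \frac{- 122 \left(\frac{1}{85}\right)^{2} + \sqrt{9702 - 5930}}{34717 - 30415} = \frac{- \frac{122}{7225} + \sqrt{3772}}{4302} = \left(\left(-122\right) \frac{1}{7225} + 2 \sqrt{943}\right) \frac{1}{4302} = \left(- \frac{122}{7225} + 2 \sqrt{943}\right) \frac{1}{4302} = - \frac{61}{15540975} + \frac{\sqrt{943}}{2151}$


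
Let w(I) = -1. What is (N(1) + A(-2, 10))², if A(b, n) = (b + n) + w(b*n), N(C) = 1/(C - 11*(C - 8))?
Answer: 299209/6084 ≈ 49.180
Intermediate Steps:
N(C) = 1/(88 - 10*C) (N(C) = 1/(C - 11*(-8 + C)) = 1/(C + (88 - 11*C)) = 1/(88 - 10*C))
A(b, n) = -1 + b + n (A(b, n) = (b + n) - 1 = -1 + b + n)
(N(1) + A(-2, 10))² = (-1/(-88 + 10*1) + (-1 - 2 + 10))² = (-1/(-88 + 10) + 7)² = (-1/(-78) + 7)² = (-1*(-1/78) + 7)² = (1/78 + 7)² = (547/78)² = 299209/6084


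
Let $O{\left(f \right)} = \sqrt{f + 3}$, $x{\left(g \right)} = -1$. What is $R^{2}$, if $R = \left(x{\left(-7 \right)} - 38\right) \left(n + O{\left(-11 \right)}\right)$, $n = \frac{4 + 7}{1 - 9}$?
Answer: $- \frac{594711}{64} - \frac{16731 i \sqrt{2}}{2} \approx -9292.4 - 11831.0 i$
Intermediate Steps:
$n = - \frac{11}{8}$ ($n = \frac{11}{-8} = 11 \left(- \frac{1}{8}\right) = - \frac{11}{8} \approx -1.375$)
$O{\left(f \right)} = \sqrt{3 + f}$
$R = \frac{429}{8} - 78 i \sqrt{2}$ ($R = \left(-1 - 38\right) \left(- \frac{11}{8} + \sqrt{3 - 11}\right) = - 39 \left(- \frac{11}{8} + \sqrt{-8}\right) = - 39 \left(- \frac{11}{8} + 2 i \sqrt{2}\right) = \frac{429}{8} - 78 i \sqrt{2} \approx 53.625 - 110.31 i$)
$R^{2} = \left(\frac{429}{8} - 78 i \sqrt{2}\right)^{2}$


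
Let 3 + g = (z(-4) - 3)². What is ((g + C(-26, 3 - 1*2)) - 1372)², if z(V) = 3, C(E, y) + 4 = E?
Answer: 1974025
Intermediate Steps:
C(E, y) = -4 + E
g = -3 (g = -3 + (3 - 3)² = -3 + 0² = -3 + 0 = -3)
((g + C(-26, 3 - 1*2)) - 1372)² = ((-3 + (-4 - 26)) - 1372)² = ((-3 - 30) - 1372)² = (-33 - 1372)² = (-1405)² = 1974025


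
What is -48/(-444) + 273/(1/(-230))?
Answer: -2323226/37 ≈ -62790.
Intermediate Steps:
-48/(-444) + 273/(1/(-230)) = -48*(-1/444) + 273/(-1/230) = 4/37 + 273*(-230) = 4/37 - 62790 = -2323226/37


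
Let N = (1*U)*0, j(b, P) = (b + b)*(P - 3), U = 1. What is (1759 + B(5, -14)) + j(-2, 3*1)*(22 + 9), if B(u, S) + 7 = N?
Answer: 1752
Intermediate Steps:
j(b, P) = 2*b*(-3 + P) (j(b, P) = (2*b)*(-3 + P) = 2*b*(-3 + P))
N = 0 (N = (1*1)*0 = 1*0 = 0)
B(u, S) = -7 (B(u, S) = -7 + 0 = -7)
(1759 + B(5, -14)) + j(-2, 3*1)*(22 + 9) = (1759 - 7) + (2*(-2)*(-3 + 3*1))*(22 + 9) = 1752 + (2*(-2)*(-3 + 3))*31 = 1752 + (2*(-2)*0)*31 = 1752 + 0*31 = 1752 + 0 = 1752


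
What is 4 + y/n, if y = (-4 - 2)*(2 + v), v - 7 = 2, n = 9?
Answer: -10/3 ≈ -3.3333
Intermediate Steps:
v = 9 (v = 7 + 2 = 9)
y = -66 (y = (-4 - 2)*(2 + 9) = -6*11 = -66)
4 + y/n = 4 - 66/9 = 4 - 66*⅑ = 4 - 22/3 = -10/3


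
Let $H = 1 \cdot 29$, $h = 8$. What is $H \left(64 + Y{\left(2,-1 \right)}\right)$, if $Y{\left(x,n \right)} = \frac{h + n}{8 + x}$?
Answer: $\frac{18763}{10} \approx 1876.3$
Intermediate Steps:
$H = 29$
$Y{\left(x,n \right)} = \frac{8 + n}{8 + x}$
$H \left(64 + Y{\left(2,-1 \right)}\right) = 29 \left(64 + \frac{8 - 1}{8 + 2}\right) = 29 \left(64 + \frac{1}{10} \cdot 7\right) = 29 \left(64 + \frac{7}{10}\right) = 29 \cdot \frac{647}{10} = \frac{18763}{10}$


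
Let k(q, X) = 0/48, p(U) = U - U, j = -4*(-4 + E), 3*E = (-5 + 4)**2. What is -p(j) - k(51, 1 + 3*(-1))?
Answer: 0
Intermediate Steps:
E = 1/3 (E = (-5 + 4)**2/3 = (1/3)*(-1)**2 = (1/3)*1 = 1/3 ≈ 0.33333)
j = 44/3 (j = -4*(-4 + 1/3) = -4*(-11/3) = 44/3 ≈ 14.667)
p(U) = 0
k(q, X) = 0 (k(q, X) = 0*(1/48) = 0)
-p(j) - k(51, 1 + 3*(-1)) = -1*0 - 1*0 = 0 + 0 = 0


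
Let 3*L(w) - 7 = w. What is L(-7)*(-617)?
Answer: 0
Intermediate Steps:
L(w) = 7/3 + w/3
L(-7)*(-617) = (7/3 + (⅓)*(-7))*(-617) = (7/3 - 7/3)*(-617) = 0*(-617) = 0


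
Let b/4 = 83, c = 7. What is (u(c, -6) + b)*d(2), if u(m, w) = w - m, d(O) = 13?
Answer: 4147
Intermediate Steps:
b = 332 (b = 4*83 = 332)
(u(c, -6) + b)*d(2) = ((-6 - 1*7) + 332)*13 = ((-6 - 7) + 332)*13 = (-13 + 332)*13 = 319*13 = 4147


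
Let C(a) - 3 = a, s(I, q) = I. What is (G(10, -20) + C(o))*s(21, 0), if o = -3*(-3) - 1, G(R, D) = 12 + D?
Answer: 63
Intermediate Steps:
o = 8 (o = 9 - 1 = 8)
C(a) = 3 + a
(G(10, -20) + C(o))*s(21, 0) = ((12 - 20) + (3 + 8))*21 = (-8 + 11)*21 = 3*21 = 63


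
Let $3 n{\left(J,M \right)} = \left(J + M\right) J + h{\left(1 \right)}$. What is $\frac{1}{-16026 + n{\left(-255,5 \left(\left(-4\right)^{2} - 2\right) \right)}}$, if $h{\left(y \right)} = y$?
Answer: $- \frac{3}{902} \approx -0.0033259$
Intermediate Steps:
$n{\left(J,M \right)} = \frac{1}{3} + \frac{J \left(J + M\right)}{3}$ ($n{\left(J,M \right)} = \frac{\left(J + M\right) J + 1}{3} = \frac{J \left(J + M\right) + 1}{3} = \frac{1 + J \left(J + M\right)}{3} = \frac{1}{3} + \frac{J \left(J + M\right)}{3}$)
$\frac{1}{-16026 + n{\left(-255,5 \left(\left(-4\right)^{2} - 2\right) \right)}} = \frac{1}{-16026 + \left(\frac{1}{3} + \frac{\left(-255\right)^{2}}{3} + \frac{1}{3} \left(-255\right) 5 \left(\left(-4\right)^{2} - 2\right)\right)} = \frac{1}{-16026 + \left(\frac{1}{3} + \frac{1}{3} \cdot 65025 + \frac{1}{3} \left(-255\right) 5 \left(16 - 2\right)\right)} = \frac{1}{-16026 + \left(\frac{1}{3} + 21675 + \frac{1}{3} \left(-255\right) 5 \cdot 14\right)} = \frac{1}{-16026 + \left(\frac{1}{3} + 21675 + \frac{1}{3} \left(-255\right) 70\right)} = \frac{1}{-16026 + \left(\frac{1}{3} + 21675 - 5950\right)} = \frac{1}{-16026 + \frac{47176}{3}} = \frac{1}{- \frac{902}{3}} = - \frac{3}{902}$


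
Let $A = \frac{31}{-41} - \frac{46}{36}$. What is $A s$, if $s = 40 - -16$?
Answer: $- \frac{42028}{369} \approx -113.9$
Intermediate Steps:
$A = - \frac{1501}{738}$ ($A = 31 \left(- \frac{1}{41}\right) - \frac{23}{18} = - \frac{31}{41} - \frac{23}{18} = - \frac{1501}{738} \approx -2.0339$)
$s = 56$ ($s = 40 + 16 = 56$)
$A s = \left(- \frac{1501}{738}\right) 56 = - \frac{42028}{369}$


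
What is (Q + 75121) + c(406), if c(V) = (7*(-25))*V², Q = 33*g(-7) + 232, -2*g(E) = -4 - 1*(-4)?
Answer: -28770947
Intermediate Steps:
g(E) = 0 (g(E) = -(-4 - 1*(-4))/2 = -(-4 + 4)/2 = -½*0 = 0)
Q = 232 (Q = 33*0 + 232 = 0 + 232 = 232)
c(V) = -175*V²
(Q + 75121) + c(406) = (232 + 75121) - 175*406² = 75353 - 175*164836 = 75353 - 28846300 = -28770947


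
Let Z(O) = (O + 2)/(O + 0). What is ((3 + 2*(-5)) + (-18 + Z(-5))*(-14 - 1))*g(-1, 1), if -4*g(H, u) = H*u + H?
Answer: 127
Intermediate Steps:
g(H, u) = -H/4 - H*u/4 (g(H, u) = -(H*u + H)/4 = -(H + H*u)/4 = -H/4 - H*u/4)
Z(O) = (2 + O)/O
((3 + 2*(-5)) + (-18 + Z(-5))*(-14 - 1))*g(-1, 1) = ((3 + 2*(-5)) + (-18 + (2 - 5)/(-5))*(-14 - 1))*(-1/4*(-1)*(1 + 1)) = ((3 - 10) + (-18 - 1/5*(-3))*(-15))*(-1/4*(-1)*2) = (-7 + (-18 + 3/5)*(-15))*(1/2) = (-7 - 87/5*(-15))*(1/2) = (-7 + 261)*(1/2) = 254*(1/2) = 127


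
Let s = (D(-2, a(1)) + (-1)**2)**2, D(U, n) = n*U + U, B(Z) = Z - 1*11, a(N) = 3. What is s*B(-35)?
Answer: -2254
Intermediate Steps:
B(Z) = -11 + Z (B(Z) = Z - 11 = -11 + Z)
D(U, n) = U + U*n (D(U, n) = U*n + U = U + U*n)
s = 49 (s = (-2*(1 + 3) + (-1)**2)**2 = (-2*4 + 1)**2 = (-8 + 1)**2 = (-7)**2 = 49)
s*B(-35) = 49*(-11 - 35) = 49*(-46) = -2254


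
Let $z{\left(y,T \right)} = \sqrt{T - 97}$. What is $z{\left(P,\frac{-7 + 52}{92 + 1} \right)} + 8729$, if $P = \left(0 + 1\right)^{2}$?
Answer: $8729 + \frac{4 i \sqrt{5797}}{31} \approx 8729.0 + 9.8243 i$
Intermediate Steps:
$P = 1$ ($P = 1^{2} = 1$)
$z{\left(y,T \right)} = \sqrt{-97 + T}$
$z{\left(P,\frac{-7 + 52}{92 + 1} \right)} + 8729 = \sqrt{-97 + \frac{-7 + 52}{92 + 1}} + 8729 = \sqrt{-97 + \frac{45}{93}} + 8729 = \sqrt{-97 + 45 \cdot \frac{1}{93}} + 8729 = \sqrt{-97 + \frac{15}{31}} + 8729 = \sqrt{- \frac{2992}{31}} + 8729 = \frac{4 i \sqrt{5797}}{31} + 8729 = 8729 + \frac{4 i \sqrt{5797}}{31}$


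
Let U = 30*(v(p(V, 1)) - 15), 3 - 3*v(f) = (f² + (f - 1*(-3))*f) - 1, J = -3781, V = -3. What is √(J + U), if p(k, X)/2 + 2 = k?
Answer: I*√5891 ≈ 76.753*I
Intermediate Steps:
p(k, X) = -4 + 2*k
v(f) = 4/3 - f²/3 - f*(3 + f)/3 (v(f) = 1 - ((f² + (f - 1*(-3))*f) - 1)/3 = 1 - ((f² + (f + 3)*f) - 1)/3 = 1 - ((f² + (3 + f)*f) - 1)/3 = 1 - ((f² + f*(3 + f)) - 1)/3 = 1 - (-1 + f² + f*(3 + f))/3 = 1 + (⅓ - f²/3 - f*(3 + f)/3) = 4/3 - f²/3 - f*(3 + f)/3)
U = -2110 (U = 30*((4/3 - (-4 + 2*(-3)) - 2*(-4 + 2*(-3))²/3) - 15) = 30*((4/3 - (-4 - 6) - 2*(-4 - 6)²/3) - 15) = 30*((4/3 - 1*(-10) - ⅔*(-10)²) - 15) = 30*((4/3 + 10 - ⅔*100) - 15) = 30*((4/3 + 10 - 200/3) - 15) = 30*(-166/3 - 15) = 30*(-211/3) = -2110)
√(J + U) = √(-3781 - 2110) = √(-5891) = I*√5891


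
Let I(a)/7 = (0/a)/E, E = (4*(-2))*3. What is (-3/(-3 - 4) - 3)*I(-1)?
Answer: 0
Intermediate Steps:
E = -24 (E = -8*3 = -24)
I(a) = 0 (I(a) = 7*((0/a)/(-24)) = 7*(0*(-1/24)) = 7*0 = 0)
(-3/(-3 - 4) - 3)*I(-1) = (-3/(-3 - 4) - 3)*0 = (-3/(-7) - 3)*0 = (-⅐*(-3) - 3)*0 = (3/7 - 3)*0 = -18/7*0 = 0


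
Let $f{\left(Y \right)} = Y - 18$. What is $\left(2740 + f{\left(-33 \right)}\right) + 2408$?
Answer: $5097$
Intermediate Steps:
$f{\left(Y \right)} = -18 + Y$ ($f{\left(Y \right)} = Y - 18 = -18 + Y$)
$\left(2740 + f{\left(-33 \right)}\right) + 2408 = \left(2740 - 51\right) + 2408 = 2689 + 2408 = 5097$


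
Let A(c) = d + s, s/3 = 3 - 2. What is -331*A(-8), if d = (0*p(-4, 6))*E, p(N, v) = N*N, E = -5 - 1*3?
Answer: -993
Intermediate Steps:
E = -8 (E = -5 - 3 = -8)
p(N, v) = N²
d = 0 (d = (0*(-4)²)*(-8) = (0*16)*(-8) = 0*(-8) = 0)
s = 3 (s = 3*(3 - 2) = 3*1 = 3)
A(c) = 3 (A(c) = 0 + 3 = 3)
-331*A(-8) = -331*3 = -993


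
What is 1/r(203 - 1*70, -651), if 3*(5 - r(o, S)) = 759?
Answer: -1/248 ≈ -0.0040323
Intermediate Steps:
r(o, S) = -248 (r(o, S) = 5 - ⅓*759 = 5 - 253 = -248)
1/r(203 - 1*70, -651) = 1/(-248) = -1/248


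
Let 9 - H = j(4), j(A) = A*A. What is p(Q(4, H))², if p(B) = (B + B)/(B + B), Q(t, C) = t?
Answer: 1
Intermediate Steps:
j(A) = A²
H = -7 (H = 9 - 1*4² = 9 - 1*16 = 9 - 16 = -7)
p(B) = 1 (p(B) = (2*B)/((2*B)) = (2*B)*(1/(2*B)) = 1)
p(Q(4, H))² = 1² = 1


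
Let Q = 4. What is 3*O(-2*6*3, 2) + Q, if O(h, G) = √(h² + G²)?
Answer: 4 + 30*√13 ≈ 112.17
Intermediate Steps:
O(h, G) = √(G² + h²)
3*O(-2*6*3, 2) + Q = 3*√(2² + (-2*6*3)²) + 4 = 3*√(4 + (-12*3)²) + 4 = 3*√(4 + (-36)²) + 4 = 3*√(4 + 1296) + 4 = 3*√1300 + 4 = 3*(10*√13) + 4 = 30*√13 + 4 = 4 + 30*√13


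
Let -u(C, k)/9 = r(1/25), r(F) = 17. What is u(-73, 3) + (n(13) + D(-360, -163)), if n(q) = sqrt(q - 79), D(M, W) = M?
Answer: -513 + I*sqrt(66) ≈ -513.0 + 8.124*I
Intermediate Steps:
u(C, k) = -153 (u(C, k) = -9*17 = -153)
n(q) = sqrt(-79 + q)
u(-73, 3) + (n(13) + D(-360, -163)) = -153 + (sqrt(-79 + 13) - 360) = -153 + (sqrt(-66) - 360) = -153 + (I*sqrt(66) - 360) = -153 + (-360 + I*sqrt(66)) = -513 + I*sqrt(66)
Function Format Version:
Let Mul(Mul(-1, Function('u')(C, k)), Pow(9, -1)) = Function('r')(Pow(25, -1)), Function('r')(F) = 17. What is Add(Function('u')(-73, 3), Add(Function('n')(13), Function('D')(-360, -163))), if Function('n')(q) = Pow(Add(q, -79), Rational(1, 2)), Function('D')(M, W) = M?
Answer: Add(-513, Mul(I, Pow(66, Rational(1, 2)))) ≈ Add(-513.00, Mul(8.1240, I))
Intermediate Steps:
Function('u')(C, k) = -153 (Function('u')(C, k) = Mul(-9, 17) = -153)
Function('n')(q) = Pow(Add(-79, q), Rational(1, 2))
Add(Function('u')(-73, 3), Add(Function('n')(13), Function('D')(-360, -163))) = Add(-153, Add(Pow(Add(-79, 13), Rational(1, 2)), -360)) = Add(-153, Add(Pow(-66, Rational(1, 2)), -360)) = Add(-153, Add(Mul(I, Pow(66, Rational(1, 2))), -360)) = Add(-153, Add(-360, Mul(I, Pow(66, Rational(1, 2))))) = Add(-513, Mul(I, Pow(66, Rational(1, 2))))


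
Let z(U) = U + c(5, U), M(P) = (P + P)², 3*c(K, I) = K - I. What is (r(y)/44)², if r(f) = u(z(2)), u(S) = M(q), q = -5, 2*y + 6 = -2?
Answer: 625/121 ≈ 5.1653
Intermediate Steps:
y = -4 (y = -3 + (½)*(-2) = -3 - 1 = -4)
c(K, I) = -I/3 + K/3 (c(K, I) = (K - I)/3 = -I/3 + K/3)
M(P) = 4*P² (M(P) = (2*P)² = 4*P²)
z(U) = 5/3 + 2*U/3 (z(U) = U + (-U/3 + (⅓)*5) = U + (-U/3 + 5/3) = U + (5/3 - U/3) = 5/3 + 2*U/3)
u(S) = 100 (u(S) = 4*(-5)² = 4*25 = 100)
r(f) = 100
(r(y)/44)² = (100/44)² = (100*(1/44))² = (25/11)² = 625/121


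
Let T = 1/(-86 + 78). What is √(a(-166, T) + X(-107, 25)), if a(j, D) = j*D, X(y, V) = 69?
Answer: √359/2 ≈ 9.4736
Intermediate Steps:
T = -⅛ (T = 1/(-8) = -⅛ ≈ -0.12500)
a(j, D) = D*j
√(a(-166, T) + X(-107, 25)) = √(-⅛*(-166) + 69) = √(83/4 + 69) = √(359/4) = √359/2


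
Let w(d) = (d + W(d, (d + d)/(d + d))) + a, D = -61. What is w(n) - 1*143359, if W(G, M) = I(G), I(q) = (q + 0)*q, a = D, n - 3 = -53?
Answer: -140970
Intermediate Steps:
n = -50 (n = 3 - 53 = -50)
a = -61
I(q) = q² (I(q) = q*q = q²)
W(G, M) = G²
w(d) = -61 + d + d² (w(d) = (d + d²) - 61 = -61 + d + d²)
w(n) - 1*143359 = (-61 - 50 + (-50)²) - 1*143359 = (-61 - 50 + 2500) - 143359 = 2389 - 143359 = -140970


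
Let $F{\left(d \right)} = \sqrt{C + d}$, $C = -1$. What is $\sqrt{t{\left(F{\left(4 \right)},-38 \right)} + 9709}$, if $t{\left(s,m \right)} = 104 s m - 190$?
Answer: $\sqrt{9519 - 3952 \sqrt{3}} \approx 51.71$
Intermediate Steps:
$F{\left(d \right)} = \sqrt{-1 + d}$
$t{\left(s,m \right)} = -190 + 104 m s$ ($t{\left(s,m \right)} = 104 m s - 190 = -190 + 104 m s$)
$\sqrt{t{\left(F{\left(4 \right)},-38 \right)} + 9709} = \sqrt{\left(-190 + 104 \left(-38\right) \sqrt{-1 + 4}\right) + 9709} = \sqrt{\left(-190 + 104 \left(-38\right) \sqrt{3}\right) + 9709} = \sqrt{\left(-190 - 3952 \sqrt{3}\right) + 9709} = \sqrt{9519 - 3952 \sqrt{3}}$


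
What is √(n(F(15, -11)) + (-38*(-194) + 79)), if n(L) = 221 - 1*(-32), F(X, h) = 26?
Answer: 6*√214 ≈ 87.772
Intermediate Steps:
n(L) = 253 (n(L) = 221 + 32 = 253)
√(n(F(15, -11)) + (-38*(-194) + 79)) = √(253 + (-38*(-194) + 79)) = √(253 + (7372 + 79)) = √(253 + 7451) = √7704 = 6*√214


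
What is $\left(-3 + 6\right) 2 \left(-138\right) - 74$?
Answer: $-902$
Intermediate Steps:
$\left(-3 + 6\right) 2 \left(-138\right) - 74 = 3 \cdot 2 \left(-138\right) - 74 = 6 \left(-138\right) - 74 = -828 - 74 = -902$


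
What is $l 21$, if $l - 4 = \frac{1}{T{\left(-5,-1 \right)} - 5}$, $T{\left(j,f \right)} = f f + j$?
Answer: $\frac{245}{3} \approx 81.667$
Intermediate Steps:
$T{\left(j,f \right)} = j + f^{2}$ ($T{\left(j,f \right)} = f^{2} + j = j + f^{2}$)
$l = \frac{35}{9}$ ($l = 4 + \frac{1}{\left(-5 + \left(-1\right)^{2}\right) - 5} = 4 + \frac{1}{\left(-5 + 1\right) - 5} = 4 + \frac{1}{-4 - 5} = 4 + \frac{1}{-9} = 4 - \frac{1}{9} = \frac{35}{9} \approx 3.8889$)
$l 21 = \frac{35}{9} \cdot 21 = \frac{245}{3}$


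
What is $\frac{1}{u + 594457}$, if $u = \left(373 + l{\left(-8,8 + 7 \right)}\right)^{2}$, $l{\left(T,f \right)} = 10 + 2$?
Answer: $\frac{1}{742682} \approx 1.3465 \cdot 10^{-6}$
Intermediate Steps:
$l{\left(T,f \right)} = 12$
$u = 148225$ ($u = \left(373 + 12\right)^{2} = 385^{2} = 148225$)
$\frac{1}{u + 594457} = \frac{1}{148225 + 594457} = \frac{1}{742682}$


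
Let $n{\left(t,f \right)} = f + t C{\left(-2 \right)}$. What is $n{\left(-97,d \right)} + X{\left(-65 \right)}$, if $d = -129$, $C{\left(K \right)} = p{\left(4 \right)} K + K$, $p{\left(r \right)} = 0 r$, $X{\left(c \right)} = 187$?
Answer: $252$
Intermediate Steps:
$p{\left(r \right)} = 0$
$C{\left(K \right)} = K$ ($C{\left(K \right)} = 0 K + K = 0 + K = K$)
$n{\left(t,f \right)} = f - 2 t$ ($n{\left(t,f \right)} = f + t \left(-2\right) = f - 2 t$)
$n{\left(-97,d \right)} + X{\left(-65 \right)} = \left(-129 - -194\right) + 187 = \left(-129 + 194\right) + 187 = 65 + 187 = 252$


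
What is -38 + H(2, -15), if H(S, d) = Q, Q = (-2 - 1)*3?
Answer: -47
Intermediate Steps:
Q = -9 (Q = -3*3 = -9)
H(S, d) = -9
-38 + H(2, -15) = -38 - 9 = -47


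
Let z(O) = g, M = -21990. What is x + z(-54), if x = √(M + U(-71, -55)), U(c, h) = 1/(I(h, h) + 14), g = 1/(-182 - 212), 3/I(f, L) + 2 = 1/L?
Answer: -1/394 + I*√4713957179/463 ≈ -0.0025381 + 148.29*I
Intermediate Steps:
I(f, L) = 3/(-2 + 1/L)
g = -1/394 (g = 1/(-394) = -1/394 ≈ -0.0025381)
z(O) = -1/394
U(c, h) = 1/(14 - 3*h/(-1 + 2*h)) (U(c, h) = 1/(-3*h/(-1 + 2*h) + 14) = 1/(14 - 3*h/(-1 + 2*h)))
x = I*√4713957179/463 (x = √(-21990 + (1 - 2*(-55))/(14 - 25*(-55))) = √(-21990 + (1 + 110)/(14 + 1375)) = √(-21990 + 111/1389) = √(-21990 + (1/1389)*111) = √(-21990 + 37/463) = √(-10181333/463) = I*√4713957179/463 ≈ 148.29*I)
x + z(-54) = I*√4713957179/463 - 1/394 = -1/394 + I*√4713957179/463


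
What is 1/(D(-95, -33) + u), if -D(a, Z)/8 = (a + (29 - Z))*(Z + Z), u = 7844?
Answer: -1/9580 ≈ -0.00010438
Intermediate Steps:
D(a, Z) = -16*Z*(29 + a - Z) (D(a, Z) = -8*(a + (29 - Z))*(Z + Z) = -8*(29 + a - Z)*2*Z = -16*Z*(29 + a - Z))
1/(D(-95, -33) + u) = 1/(16*(-33)*(-29 - 33 - 1*(-95)) + 7844) = 1/(16*(-33)*(-29 - 33 + 95) + 7844) = 1/(16*(-33)*33 + 7844) = 1/(-17424 + 7844) = 1/(-9580) = -1/9580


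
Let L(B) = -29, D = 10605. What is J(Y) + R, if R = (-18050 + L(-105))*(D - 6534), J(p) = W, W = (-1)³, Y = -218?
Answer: -73599610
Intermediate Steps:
W = -1
J(p) = -1
R = -73599609 (R = (-18050 - 29)*(10605 - 6534) = -18079*4071 = -73599609)
J(Y) + R = -1 - 73599609 = -73599610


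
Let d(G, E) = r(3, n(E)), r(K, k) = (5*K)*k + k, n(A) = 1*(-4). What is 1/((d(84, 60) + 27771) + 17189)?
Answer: 1/44896 ≈ 2.2274e-5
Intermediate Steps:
n(A) = -4
r(K, k) = k + 5*K*k (r(K, k) = 5*K*k + k = k + 5*K*k)
d(G, E) = -64 (d(G, E) = -4*(1 + 5*3) = -4*(1 + 15) = -4*16 = -64)
1/((d(84, 60) + 27771) + 17189) = 1/((-64 + 27771) + 17189) = 1/(27707 + 17189) = 1/44896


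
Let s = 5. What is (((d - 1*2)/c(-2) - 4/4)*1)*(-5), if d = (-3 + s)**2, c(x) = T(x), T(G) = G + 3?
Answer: -5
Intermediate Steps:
T(G) = 3 + G
c(x) = 3 + x
d = 4 (d = (-3 + 5)**2 = 2**2 = 4)
(((d - 1*2)/c(-2) - 4/4)*1)*(-5) = (((4 - 1*2)/(3 - 2) - 4/4)*1)*(-5) = (((4 - 2)/1 - 4*1/4)*1)*(-5) = ((2*1 - 1)*1)*(-5) = ((2 - 1)*1)*(-5) = (1*1)*(-5) = 1*(-5) = -5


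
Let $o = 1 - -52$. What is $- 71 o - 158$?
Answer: $-3921$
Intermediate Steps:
$o = 53$ ($o = 1 + 52 = 53$)
$- 71 o - 158 = \left(-71\right) 53 - 158 = -3763 - 158 = -3921$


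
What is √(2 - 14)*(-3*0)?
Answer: 0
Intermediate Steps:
√(2 - 14)*(-3*0) = √(-12)*0 = (2*I*√3)*0 = 0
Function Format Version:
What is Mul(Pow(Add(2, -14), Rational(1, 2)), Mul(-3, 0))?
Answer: 0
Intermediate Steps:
Mul(Pow(Add(2, -14), Rational(1, 2)), Mul(-3, 0)) = Mul(Pow(-12, Rational(1, 2)), 0) = Mul(Mul(2, I, Pow(3, Rational(1, 2))), 0) = 0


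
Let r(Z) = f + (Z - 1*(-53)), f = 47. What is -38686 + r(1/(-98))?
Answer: -3781429/98 ≈ -38586.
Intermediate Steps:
r(Z) = 100 + Z (r(Z) = 47 + (Z - 1*(-53)) = 47 + (Z + 53) = 47 + (53 + Z) = 100 + Z)
-38686 + r(1/(-98)) = -38686 + (100 + 1/(-98)) = -38686 + (100 - 1/98) = -38686 + 9799/98 = -3781429/98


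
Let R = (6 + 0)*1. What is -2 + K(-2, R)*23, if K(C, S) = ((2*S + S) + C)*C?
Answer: -738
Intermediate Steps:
R = 6 (R = 6*1 = 6)
K(C, S) = C*(C + 3*S) (K(C, S) = (3*S + C)*C = (C + 3*S)*C = C*(C + 3*S))
-2 + K(-2, R)*23 = -2 - 2*(-2 + 3*6)*23 = -2 - 2*(-2 + 18)*23 = -2 - 2*16*23 = -2 - 32*23 = -2 - 736 = -738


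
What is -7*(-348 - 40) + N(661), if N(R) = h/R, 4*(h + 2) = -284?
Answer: 1795203/661 ≈ 2715.9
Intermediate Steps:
h = -73 (h = -2 + (¼)*(-284) = -2 - 71 = -73)
N(R) = -73/R
-7*(-348 - 40) + N(661) = -7*(-348 - 40) - 73/661 = -7*(-388) - 73*1/661 = 2716 - 73/661 = 1795203/661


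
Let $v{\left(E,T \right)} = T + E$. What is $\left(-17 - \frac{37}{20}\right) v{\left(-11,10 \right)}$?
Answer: $\frac{377}{20} \approx 18.85$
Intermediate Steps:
$v{\left(E,T \right)} = E + T$
$\left(-17 - \frac{37}{20}\right) v{\left(-11,10 \right)} = \left(-17 - \frac{37}{20}\right) \left(-11 + 10\right) = \left(-17 - \frac{37}{20}\right) \left(-1\right) = \left(- \frac{377}{20}\right) \left(-1\right) = \frac{377}{20}$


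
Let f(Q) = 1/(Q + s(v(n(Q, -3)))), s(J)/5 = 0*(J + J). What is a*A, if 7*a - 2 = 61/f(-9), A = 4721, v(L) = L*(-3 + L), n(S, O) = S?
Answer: -2582387/7 ≈ -3.6891e+5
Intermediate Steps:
s(J) = 0 (s(J) = 5*(0*(J + J)) = 5*(0*(2*J)) = 5*0 = 0)
f(Q) = 1/Q (f(Q) = 1/(Q + 0) = 1/Q)
a = -547/7 (a = 2/7 + (61/(1/(-9)))/7 = 2/7 + (61/(-1/9))/7 = 2/7 + (61*(-9))/7 = 2/7 + (1/7)*(-549) = 2/7 - 549/7 = -547/7 ≈ -78.143)
a*A = -547/7*4721 = -2582387/7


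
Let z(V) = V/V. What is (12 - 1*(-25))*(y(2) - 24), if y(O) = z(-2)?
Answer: -851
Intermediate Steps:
z(V) = 1
y(O) = 1
(12 - 1*(-25))*(y(2) - 24) = (12 - 1*(-25))*(1 - 24) = (12 + 25)*(-23) = 37*(-23) = -851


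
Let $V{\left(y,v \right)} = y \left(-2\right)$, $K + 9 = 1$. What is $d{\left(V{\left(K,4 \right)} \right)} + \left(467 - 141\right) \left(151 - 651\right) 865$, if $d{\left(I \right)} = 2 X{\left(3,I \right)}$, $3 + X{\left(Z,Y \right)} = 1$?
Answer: $-140995004$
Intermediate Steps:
$K = -8$ ($K = -9 + 1 = -8$)
$X{\left(Z,Y \right)} = -2$ ($X{\left(Z,Y \right)} = -3 + 1 = -2$)
$V{\left(y,v \right)} = - 2 y$
$d{\left(I \right)} = -4$ ($d{\left(I \right)} = 2 \left(-2\right) = -4$)
$d{\left(V{\left(K,4 \right)} \right)} + \left(467 - 141\right) \left(151 - 651\right) 865 = -4 + \left(467 - 141\right) \left(151 - 651\right) 865 = -4 + 326 \left(-500\right) 865 = -4 - 140995000 = -140995004$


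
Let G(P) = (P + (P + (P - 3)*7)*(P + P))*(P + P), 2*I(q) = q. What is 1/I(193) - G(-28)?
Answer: 147983138/193 ≈ 7.6675e+5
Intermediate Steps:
I(q) = q/2
G(P) = 2*P*(P + 2*P*(-21 + 8*P)) (G(P) = (P + (P + (-3 + P)*7)*(2*P))*(2*P) = (P + (P + (-21 + 7*P))*(2*P))*(2*P) = (P + (-21 + 8*P)*(2*P))*(2*P) = (P + 2*P*(-21 + 8*P))*(2*P) = 2*P*(P + 2*P*(-21 + 8*P)))
1/I(193) - G(-28) = 1/((½)*193) - (-28)²*(-82 + 32*(-28)) = 1/(193/2) - 784*(-82 - 896) = 2/193 - 784*(-978) = 2/193 - 1*(-766752) = 2/193 + 766752 = 147983138/193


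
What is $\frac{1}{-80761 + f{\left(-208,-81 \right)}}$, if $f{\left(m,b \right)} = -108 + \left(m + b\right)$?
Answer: $- \frac{1}{81158} \approx -1.2322 \cdot 10^{-5}$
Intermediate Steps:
$f{\left(m,b \right)} = -108 + b + m$ ($f{\left(m,b \right)} = -108 + \left(b + m\right) = -108 + b + m$)
$\frac{1}{-80761 + f{\left(-208,-81 \right)}} = \frac{1}{-80761 - 397} = \frac{1}{-81158} = - \frac{1}{81158}$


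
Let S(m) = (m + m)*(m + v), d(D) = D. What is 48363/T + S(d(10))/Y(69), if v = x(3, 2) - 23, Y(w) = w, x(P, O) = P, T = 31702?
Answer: -3003353/2187438 ≈ -1.3730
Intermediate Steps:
v = -20 (v = 3 - 23 = -20)
S(m) = 2*m*(-20 + m) (S(m) = (m + m)*(m - 20) = (2*m)*(-20 + m) = 2*m*(-20 + m))
48363/T + S(d(10))/Y(69) = 48363/31702 + (2*10*(-20 + 10))/69 = 48363*(1/31702) + (2*10*(-10))*(1/69) = 48363/31702 - 200*1/69 = 48363/31702 - 200/69 = -3003353/2187438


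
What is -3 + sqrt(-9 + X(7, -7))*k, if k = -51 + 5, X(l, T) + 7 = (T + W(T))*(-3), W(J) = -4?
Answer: -3 - 46*sqrt(17) ≈ -192.66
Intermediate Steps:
X(l, T) = 5 - 3*T (X(l, T) = -7 + (T - 4)*(-3) = -7 + (-4 + T)*(-3) = -7 + (12 - 3*T) = 5 - 3*T)
k = -46
-3 + sqrt(-9 + X(7, -7))*k = -3 + sqrt(-9 + (5 - 3*(-7)))*(-46) = -3 + sqrt(-9 + (5 + 21))*(-46) = -3 + sqrt(-9 + 26)*(-46) = -3 + sqrt(17)*(-46) = -3 - 46*sqrt(17)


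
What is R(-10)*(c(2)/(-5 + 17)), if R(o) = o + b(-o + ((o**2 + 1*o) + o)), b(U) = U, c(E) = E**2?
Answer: 80/3 ≈ 26.667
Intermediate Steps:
R(o) = o**2 + 2*o (R(o) = o + (-o + ((o**2 + 1*o) + o)) = o + (-o + ((o**2 + o) + o)) = o + (-o + ((o + o**2) + o)) = o + (-o + (o**2 + 2*o)) = o + (o + o**2) = o**2 + 2*o)
R(-10)*(c(2)/(-5 + 17)) = (-10*(2 - 10))*(2**2/(-5 + 17)) = (-10*(-8))*(4/12) = 80*(4*(1/12)) = 80*(1/3) = 80/3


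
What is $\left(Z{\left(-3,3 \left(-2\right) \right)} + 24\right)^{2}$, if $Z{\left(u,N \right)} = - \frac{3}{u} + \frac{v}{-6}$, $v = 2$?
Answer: $\frac{5476}{9} \approx 608.44$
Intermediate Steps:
$Z{\left(u,N \right)} = - \frac{1}{3} - \frac{3}{u}$ ($Z{\left(u,N \right)} = - \frac{3}{u} + \frac{2}{-6} = - \frac{3}{u} + 2 \left(- \frac{1}{6}\right) = - \frac{3}{u} - \frac{1}{3} = - \frac{1}{3} - \frac{3}{u}$)
$\left(Z{\left(-3,3 \left(-2\right) \right)} + 24\right)^{2} = \left(\frac{-9 - -3}{3 \left(-3\right)} + 24\right)^{2} = \left(\frac{1}{3} \left(- \frac{1}{3}\right) \left(-9 + 3\right) + 24\right)^{2} = \left(\frac{1}{3} \left(- \frac{1}{3}\right) \left(-6\right) + 24\right)^{2} = \left(\frac{2}{3} + 24\right)^{2} = \left(\frac{74}{3}\right)^{2} = \frac{5476}{9}$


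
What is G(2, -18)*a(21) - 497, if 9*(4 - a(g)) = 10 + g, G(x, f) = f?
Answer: -507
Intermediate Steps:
a(g) = 26/9 - g/9 (a(g) = 4 - (10 + g)/9 = 4 + (-10/9 - g/9) = 26/9 - g/9)
G(2, -18)*a(21) - 497 = -18*(26/9 - ⅑*21) - 497 = -18*(26/9 - 7/3) - 497 = -18*5/9 - 497 = -10 - 497 = -507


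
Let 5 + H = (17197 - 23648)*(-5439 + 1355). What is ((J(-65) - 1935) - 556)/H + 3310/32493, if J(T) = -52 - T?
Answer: 12446334548/122293806621 ≈ 0.10177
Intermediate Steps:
H = 26345879 (H = -5 + (17197 - 23648)*(-5439 + 1355) = -5 - 6451*(-4084) = -5 + 26345884 = 26345879)
((J(-65) - 1935) - 556)/H + 3310/32493 = (((-52 - 1*(-65)) - 1935) - 556)/26345879 + 3310/32493 = (((-52 + 65) - 1935) - 556)*(1/26345879) + 3310*(1/32493) = ((13 - 1935) - 556)*(1/26345879) + 3310/32493 = (-1922 - 556)*(1/26345879) + 3310/32493 = -2478*1/26345879 + 3310/32493 = -354/3763697 + 3310/32493 = 12446334548/122293806621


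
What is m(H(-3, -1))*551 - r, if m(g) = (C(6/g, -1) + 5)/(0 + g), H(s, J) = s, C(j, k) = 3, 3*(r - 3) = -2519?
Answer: -1898/3 ≈ -632.67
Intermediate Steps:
r = -2510/3 (r = 3 + (⅓)*(-2519) = 3 - 2519/3 = -2510/3 ≈ -836.67)
m(g) = 8/g (m(g) = (3 + 5)/(0 + g) = 8/g)
m(H(-3, -1))*551 - r = (8/(-3))*551 - 1*(-2510/3) = (8*(-⅓))*551 + 2510/3 = -8/3*551 + 2510/3 = -4408/3 + 2510/3 = -1898/3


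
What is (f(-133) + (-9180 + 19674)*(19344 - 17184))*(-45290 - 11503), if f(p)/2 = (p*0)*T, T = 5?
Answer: -1287329202720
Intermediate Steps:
f(p) = 0 (f(p) = 2*((p*0)*5) = 2*(0*5) = 2*0 = 0)
(f(-133) + (-9180 + 19674)*(19344 - 17184))*(-45290 - 11503) = (0 + (-9180 + 19674)*(19344 - 17184))*(-45290 - 11503) = (0 + 10494*2160)*(-56793) = (0 + 22667040)*(-56793) = 22667040*(-56793) = -1287329202720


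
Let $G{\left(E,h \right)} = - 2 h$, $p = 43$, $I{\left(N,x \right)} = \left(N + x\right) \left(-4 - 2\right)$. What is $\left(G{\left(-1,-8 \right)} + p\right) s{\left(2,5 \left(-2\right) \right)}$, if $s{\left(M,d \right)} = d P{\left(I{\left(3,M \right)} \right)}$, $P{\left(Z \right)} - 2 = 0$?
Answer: $-1180$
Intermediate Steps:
$I{\left(N,x \right)} = - 6 N - 6 x$ ($I{\left(N,x \right)} = \left(N + x\right) \left(-6\right) = - 6 N - 6 x$)
$P{\left(Z \right)} = 2$ ($P{\left(Z \right)} = 2 + 0 = 2$)
$s{\left(M,d \right)} = 2 d$ ($s{\left(M,d \right)} = d 2 = 2 d$)
$\left(G{\left(-1,-8 \right)} + p\right) s{\left(2,5 \left(-2\right) \right)} = \left(\left(-2\right) \left(-8\right) + 43\right) 2 \cdot 5 \left(-2\right) = \left(16 + 43\right) 2 \left(-10\right) = 59 \left(-20\right) = -1180$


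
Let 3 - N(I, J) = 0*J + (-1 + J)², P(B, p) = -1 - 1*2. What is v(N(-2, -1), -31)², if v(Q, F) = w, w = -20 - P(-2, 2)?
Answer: 289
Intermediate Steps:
P(B, p) = -3 (P(B, p) = -1 - 2 = -3)
N(I, J) = 3 - (-1 + J)² (N(I, J) = 3 - (0*J + (-1 + J)²) = 3 - (0 + (-1 + J)²) = 3 - (-1 + J)²)
w = -17 (w = -20 - 1*(-3) = -20 + 3 = -17)
v(Q, F) = -17
v(N(-2, -1), -31)² = (-17)² = 289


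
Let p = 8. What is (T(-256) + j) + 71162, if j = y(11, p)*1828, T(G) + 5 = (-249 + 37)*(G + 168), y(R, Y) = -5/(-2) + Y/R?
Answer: 1052837/11 ≈ 95713.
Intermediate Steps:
y(R, Y) = 5/2 + Y/R (y(R, Y) = -5*(-1/2) + Y/R = 5/2 + Y/R)
T(G) = -35621 - 212*G (T(G) = -5 + (-249 + 37)*(G + 168) = -5 - 212*(168 + G) = -5 + (-35616 - 212*G) = -35621 - 212*G)
j = 64894/11 (j = (5/2 + 8/11)*1828 = (71/22)*1828 = 64894/11 ≈ 5899.5)
(T(-256) + j) + 71162 = ((-35621 - 212*(-256)) + 64894/11) + 71162 = ((-35621 + 54272) + 64894/11) + 71162 = (18651 + 64894/11) + 71162 = 270055/11 + 71162 = 1052837/11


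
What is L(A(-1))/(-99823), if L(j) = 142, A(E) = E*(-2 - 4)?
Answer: -142/99823 ≈ -0.0014225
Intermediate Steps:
A(E) = -6*E (A(E) = E*(-6) = -6*E)
L(A(-1))/(-99823) = 142/(-99823) = 142*(-1/99823) = -142/99823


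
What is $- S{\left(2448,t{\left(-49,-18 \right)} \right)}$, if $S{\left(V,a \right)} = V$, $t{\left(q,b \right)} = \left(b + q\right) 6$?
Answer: $-2448$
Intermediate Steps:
$t{\left(q,b \right)} = 6 b + 6 q$
$- S{\left(2448,t{\left(-49,-18 \right)} \right)} = \left(-1\right) 2448 = -2448$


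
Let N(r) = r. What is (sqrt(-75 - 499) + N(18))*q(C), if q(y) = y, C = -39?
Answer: -702 - 39*I*sqrt(574) ≈ -702.0 - 934.37*I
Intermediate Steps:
(sqrt(-75 - 499) + N(18))*q(C) = (sqrt(-75 - 499) + 18)*(-39) = (sqrt(-574) + 18)*(-39) = (I*sqrt(574) + 18)*(-39) = (18 + I*sqrt(574))*(-39) = -702 - 39*I*sqrt(574)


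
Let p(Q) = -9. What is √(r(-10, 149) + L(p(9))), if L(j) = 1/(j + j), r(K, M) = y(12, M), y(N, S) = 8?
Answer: √286/6 ≈ 2.8186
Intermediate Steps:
r(K, M) = 8
L(j) = 1/(2*j)
√(r(-10, 149) + L(p(9))) = √(8 + (½)/(-9)) = √(8 + (½)*(-⅑)) = √(8 - 1/18) = √(143/18) = √286/6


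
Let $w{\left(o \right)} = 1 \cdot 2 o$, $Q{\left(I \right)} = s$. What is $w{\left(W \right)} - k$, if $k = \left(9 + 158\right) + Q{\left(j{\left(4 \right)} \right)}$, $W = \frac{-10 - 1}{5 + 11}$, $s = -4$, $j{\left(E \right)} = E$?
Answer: $- \frac{1315}{8} \approx -164.38$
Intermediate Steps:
$Q{\left(I \right)} = -4$
$W = - \frac{11}{16} \approx -0.6875$
$w{\left(o \right)} = 2 o$
$k = 163$ ($k = \left(9 + 158\right) - 4 = 167 - 4 = 163$)
$w{\left(W \right)} - k = 2 \left(- \frac{11}{16}\right) - 163 = - \frac{11}{8} - 163 = - \frac{1315}{8}$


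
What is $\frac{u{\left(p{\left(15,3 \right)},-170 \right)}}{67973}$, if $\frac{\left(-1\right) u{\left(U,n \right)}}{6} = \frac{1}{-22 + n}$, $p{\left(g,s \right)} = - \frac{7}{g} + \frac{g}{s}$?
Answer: $\frac{1}{2175136} \approx 4.5974 \cdot 10^{-7}$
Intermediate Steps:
$u{\left(U,n \right)} = - \frac{6}{-22 + n}$
$\frac{u{\left(p{\left(15,3 \right)},-170 \right)}}{67973} = \frac{\left(-6\right) \frac{1}{-22 - 170}}{67973} = - \frac{6}{-192} \cdot \frac{1}{67973} = \left(-6\right) \left(- \frac{1}{192}\right) \frac{1}{67973} = \frac{1}{32} \cdot \frac{1}{67973} = \frac{1}{2175136}$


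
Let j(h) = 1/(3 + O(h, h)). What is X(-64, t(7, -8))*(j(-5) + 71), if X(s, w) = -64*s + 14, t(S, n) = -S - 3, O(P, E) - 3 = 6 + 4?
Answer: 2336535/8 ≈ 2.9207e+5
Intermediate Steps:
O(P, E) = 13 (O(P, E) = 3 + (6 + 4) = 3 + 10 = 13)
t(S, n) = -3 - S
X(s, w) = 14 - 64*s
j(h) = 1/16 (j(h) = 1/(3 + 13) = 1/16)
X(-64, t(7, -8))*(j(-5) + 71) = (14 - 64*(-64))*(1/16 + 71) = (14 + 4096)*(1137/16) = 4110*(1137/16) = 2336535/8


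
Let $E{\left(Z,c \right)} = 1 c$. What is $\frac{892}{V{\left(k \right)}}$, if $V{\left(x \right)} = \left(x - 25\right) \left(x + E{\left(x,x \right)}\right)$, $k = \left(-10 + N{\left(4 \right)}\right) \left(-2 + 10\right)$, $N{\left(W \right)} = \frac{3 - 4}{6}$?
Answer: $\frac{2007}{38918} \approx 0.05157$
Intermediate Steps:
$N{\left(W \right)} = - \frac{1}{6}$ ($N{\left(W \right)} = \left(-1\right) \frac{1}{6} = - \frac{1}{6}$)
$E{\left(Z,c \right)} = c$
$k = - \frac{244}{3}$ ($k = \left(-10 - \frac{1}{6}\right) \left(-2 + 10\right) = \left(- \frac{61}{6}\right) 8 = - \frac{244}{3} \approx -81.333$)
$V{\left(x \right)} = 2 x \left(-25 + x\right)$ ($V{\left(x \right)} = \left(x - 25\right) \left(x + x\right) = \left(-25 + x\right) 2 x = 2 x \left(-25 + x\right)$)
$\frac{892}{V{\left(k \right)}} = \frac{892}{2 \left(- \frac{244}{3}\right) \left(-25 - \frac{244}{3}\right)} = \frac{892}{2 \left(- \frac{244}{3}\right) \left(- \frac{319}{3}\right)} = \frac{892}{\frac{155672}{9}} = 892 \cdot \frac{9}{155672} = \frac{2007}{38918}$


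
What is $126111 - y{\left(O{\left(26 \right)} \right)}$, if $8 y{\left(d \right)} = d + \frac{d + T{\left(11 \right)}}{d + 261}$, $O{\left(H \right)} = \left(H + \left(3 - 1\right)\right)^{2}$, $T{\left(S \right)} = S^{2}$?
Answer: $\frac{210693555}{1672} \approx 1.2601 \cdot 10^{5}$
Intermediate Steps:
$O{\left(H \right)} = \left(2 + H\right)^{2}$ ($O{\left(H \right)} = \left(H + \left(3 - 1\right)\right)^{2} = \left(H + 2\right)^{2} = \left(2 + H\right)^{2}$)
$y{\left(d \right)} = \frac{d}{8} + \frac{121 + d}{8 \left(261 + d\right)}$ ($y{\left(d \right)} = \frac{d + \frac{d + 11^{2}}{d + 261}}{8} = \frac{d + \frac{d + 121}{261 + d}}{8} = \frac{d + \frac{121 + d}{261 + d}}{8} = \frac{d}{8} + \frac{121 + d}{8 \left(261 + d\right)}$)
$126111 - y{\left(O{\left(26 \right)} \right)} = 126111 - \frac{121 + \left(\left(2 + 26\right)^{2}\right)^{2} + 262 \left(2 + 26\right)^{2}}{8 \left(261 + \left(2 + 26\right)^{2}\right)} = 126111 - \frac{121 + \left(28^{2}\right)^{2} + 262 \cdot 28^{2}}{8 \left(261 + 28^{2}\right)} = 126111 - \frac{121 + 784^{2} + 262 \cdot 784}{8 \left(261 + 784\right)} = 126111 - \frac{121 + 614656 + 205408}{8 \cdot 1045} = 126111 - \frac{1}{8} \cdot \frac{1}{1045} \cdot 820185 = 126111 - \frac{164037}{1672} = \frac{210693555}{1672}$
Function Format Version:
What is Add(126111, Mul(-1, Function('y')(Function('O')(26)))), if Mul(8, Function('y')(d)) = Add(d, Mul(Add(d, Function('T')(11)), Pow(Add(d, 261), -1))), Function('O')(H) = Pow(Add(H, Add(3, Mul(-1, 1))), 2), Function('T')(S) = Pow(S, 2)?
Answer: Rational(210693555, 1672) ≈ 1.2601e+5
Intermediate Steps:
Function('O')(H) = Pow(Add(2, H), 2) (Function('O')(H) = Pow(Add(H, Add(3, -1)), 2) = Pow(Add(H, 2), 2) = Pow(Add(2, H), 2))
Function('y')(d) = Add(Mul(Rational(1, 8), d), Mul(Rational(1, 8), Pow(Add(261, d), -1), Add(121, d))) (Function('y')(d) = Mul(Rational(1, 8), Add(d, Mul(Add(d, Pow(11, 2)), Pow(Add(d, 261), -1)))) = Mul(Rational(1, 8), Add(d, Mul(Add(d, 121), Pow(Add(261, d), -1)))) = Mul(Rational(1, 8), Add(d, Mul(Add(121, d), Pow(Add(261, d), -1)))) = Mul(Rational(1, 8), Add(d, Mul(Pow(Add(261, d), -1), Add(121, d)))) = Add(Mul(Rational(1, 8), d), Mul(Rational(1, 8), Pow(Add(261, d), -1), Add(121, d))))
Add(126111, Mul(-1, Function('y')(Function('O')(26)))) = Add(126111, Mul(-1, Mul(Rational(1, 8), Pow(Add(261, Pow(Add(2, 26), 2)), -1), Add(121, Pow(Pow(Add(2, 26), 2), 2), Mul(262, Pow(Add(2, 26), 2)))))) = Add(126111, Mul(-1, Mul(Rational(1, 8), Pow(Add(261, Pow(28, 2)), -1), Add(121, Pow(Pow(28, 2), 2), Mul(262, Pow(28, 2)))))) = Add(126111, Mul(-1, Mul(Rational(1, 8), Pow(Add(261, 784), -1), Add(121, Pow(784, 2), Mul(262, 784))))) = Add(126111, Mul(-1, Mul(Rational(1, 8), Pow(1045, -1), Add(121, 614656, 205408)))) = Add(126111, Mul(-1, Mul(Rational(1, 8), Rational(1, 1045), 820185))) = Add(126111, Mul(-1, Rational(164037, 1672))) = Add(126111, Rational(-164037, 1672)) = Rational(210693555, 1672)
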